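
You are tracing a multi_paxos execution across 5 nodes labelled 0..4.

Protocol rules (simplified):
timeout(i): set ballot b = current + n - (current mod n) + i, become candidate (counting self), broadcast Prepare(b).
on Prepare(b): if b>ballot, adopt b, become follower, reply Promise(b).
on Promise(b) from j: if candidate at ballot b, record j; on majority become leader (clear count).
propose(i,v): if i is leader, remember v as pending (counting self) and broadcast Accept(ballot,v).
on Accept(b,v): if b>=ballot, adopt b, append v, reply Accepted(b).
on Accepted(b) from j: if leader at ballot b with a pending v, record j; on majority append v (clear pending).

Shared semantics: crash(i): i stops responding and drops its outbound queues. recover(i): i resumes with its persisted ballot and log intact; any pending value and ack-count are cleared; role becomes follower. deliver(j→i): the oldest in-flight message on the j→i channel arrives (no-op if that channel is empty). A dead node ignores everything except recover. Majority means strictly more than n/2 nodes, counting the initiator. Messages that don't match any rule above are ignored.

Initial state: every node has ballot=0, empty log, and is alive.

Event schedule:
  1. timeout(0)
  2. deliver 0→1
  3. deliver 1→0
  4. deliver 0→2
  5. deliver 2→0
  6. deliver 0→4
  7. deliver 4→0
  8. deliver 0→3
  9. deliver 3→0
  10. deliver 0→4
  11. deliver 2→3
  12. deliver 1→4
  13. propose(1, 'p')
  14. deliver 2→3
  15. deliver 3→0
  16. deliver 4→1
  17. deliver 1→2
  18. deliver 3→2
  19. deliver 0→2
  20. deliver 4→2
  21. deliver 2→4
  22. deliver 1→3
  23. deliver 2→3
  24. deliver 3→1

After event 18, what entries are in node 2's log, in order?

empty

1. timeout(0):  <0:cand b5 ->
2. deliver 0→1:  <1:foll b5 ->
3. deliver 1→0:  nop
4. deliver 0→2:  <2:foll b5 ->
5. deliver 2→0:  <0:lead b5 ->
6. deliver 0→4:  <4:foll b5 ->
7. deliver 4→0:  nop
8. deliver 0→3:  <3:foll b5 ->
9. deliver 3→0:  nop
10. deliver 0→4:  nop
11. deliver 2→3:  nop
12. deliver 1→4:  nop
13. propose(1,'p'):  nop
14. deliver 2→3:  nop
15. deliver 3→0:  nop
16. deliver 4→1:  nop
17. deliver 1→2:  nop
18. deliver 3→2:  nop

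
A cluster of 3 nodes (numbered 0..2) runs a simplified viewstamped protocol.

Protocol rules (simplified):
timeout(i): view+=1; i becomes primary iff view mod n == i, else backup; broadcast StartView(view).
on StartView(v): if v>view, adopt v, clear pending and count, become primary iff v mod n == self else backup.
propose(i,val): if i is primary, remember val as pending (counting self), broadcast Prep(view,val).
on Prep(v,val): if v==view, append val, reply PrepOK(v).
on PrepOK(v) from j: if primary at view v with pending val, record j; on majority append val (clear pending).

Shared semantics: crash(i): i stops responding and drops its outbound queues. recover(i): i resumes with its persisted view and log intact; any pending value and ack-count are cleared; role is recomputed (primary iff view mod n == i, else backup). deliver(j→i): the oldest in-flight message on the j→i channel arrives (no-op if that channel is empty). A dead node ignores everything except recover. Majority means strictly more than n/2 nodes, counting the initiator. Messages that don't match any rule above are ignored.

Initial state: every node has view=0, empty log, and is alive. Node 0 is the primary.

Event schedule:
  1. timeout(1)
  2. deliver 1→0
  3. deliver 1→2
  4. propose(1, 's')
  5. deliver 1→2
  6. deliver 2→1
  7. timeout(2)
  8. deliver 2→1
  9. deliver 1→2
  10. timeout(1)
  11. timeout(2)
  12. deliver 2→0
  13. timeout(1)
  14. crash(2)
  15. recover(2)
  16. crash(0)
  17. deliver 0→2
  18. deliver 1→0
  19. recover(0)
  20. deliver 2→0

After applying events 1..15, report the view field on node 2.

3

1. timeout(1):  <1:prim v1 ->
2. deliver 1→0:  <0:back v1 ->
3. deliver 1→2:  <2:back v1 ->
4. propose(1,'s'):  nop
5. deliver 1→2:  <2:back v1 s>
6. deliver 2→1:  <1:prim v1 s>
7. timeout(2):  <2:prim v2 s>
8. deliver 2→1:  <1:back v2 s>
9. deliver 1→2:  nop
10. timeout(1):  <1:back v3 s>
11. timeout(2):  <2:back v3 s>
12. deliver 2→0:  <0:back v2 ->
13. timeout(1):  <1:prim v4 s>
14. crash(2):  <2:✗back v3 s>
15. recover(2):  <2:back v3 s>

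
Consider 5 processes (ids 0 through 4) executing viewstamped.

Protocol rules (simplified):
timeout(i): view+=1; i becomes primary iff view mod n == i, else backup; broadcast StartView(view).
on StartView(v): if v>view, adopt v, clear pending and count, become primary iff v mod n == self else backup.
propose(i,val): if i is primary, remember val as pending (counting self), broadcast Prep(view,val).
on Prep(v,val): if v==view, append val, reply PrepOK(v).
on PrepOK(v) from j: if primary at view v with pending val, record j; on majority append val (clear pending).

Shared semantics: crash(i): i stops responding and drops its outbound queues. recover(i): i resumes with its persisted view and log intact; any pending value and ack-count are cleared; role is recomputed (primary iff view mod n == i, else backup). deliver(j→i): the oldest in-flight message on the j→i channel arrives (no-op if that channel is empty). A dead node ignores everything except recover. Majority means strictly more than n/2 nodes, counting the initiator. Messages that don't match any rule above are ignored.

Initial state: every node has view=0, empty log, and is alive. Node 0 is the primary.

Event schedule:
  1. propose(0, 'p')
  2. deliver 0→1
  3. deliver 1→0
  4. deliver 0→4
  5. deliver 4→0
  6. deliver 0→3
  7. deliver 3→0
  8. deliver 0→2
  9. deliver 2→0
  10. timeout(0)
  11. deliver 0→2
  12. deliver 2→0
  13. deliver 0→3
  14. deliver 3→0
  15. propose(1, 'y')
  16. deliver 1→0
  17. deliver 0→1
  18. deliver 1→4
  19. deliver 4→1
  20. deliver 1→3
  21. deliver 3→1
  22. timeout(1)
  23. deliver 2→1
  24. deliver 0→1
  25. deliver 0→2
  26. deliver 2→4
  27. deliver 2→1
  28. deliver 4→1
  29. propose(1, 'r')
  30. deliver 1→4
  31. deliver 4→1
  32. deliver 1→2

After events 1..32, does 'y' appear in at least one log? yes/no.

[1] propose(0,'p') → ∅
[2] deliver 0→1 → N1(back v0 [p])
[3] deliver 1→0 → ∅
[4] deliver 0→4 → N4(back v0 [p])
[5] deliver 4→0 → N0(prim v0 [p])
[6] deliver 0→3 → N3(back v0 [p])
[7] deliver 3→0 → ∅
[8] deliver 0→2 → N2(back v0 [p])
[9] deliver 2→0 → ∅
[10] timeout(0) → N0(back v1 [p])
[11] deliver 0→2 → N2(back v1 [p])
[12] deliver 2→0 → ∅
[13] deliver 0→3 → N3(back v1 [p])
[14] deliver 3→0 → ∅
[15] propose(1,'y') → ∅
[16] deliver 1→0 → ∅
[17] deliver 0→1 → N1(prim v1 [p])
[18] deliver 1→4 → ∅
[19] deliver 4→1 → ∅
[20] deliver 1→3 → ∅
[21] deliver 3→1 → ∅
[22] timeout(1) → N1(back v2 [p])
[23] deliver 2→1 → ∅
[24] deliver 0→1 → ∅
[25] deliver 0→2 → ∅
[26] deliver 2→4 → ∅
[27] deliver 2→1 → ∅
[28] deliver 4→1 → ∅
[29] propose(1,'r') → ∅
[30] deliver 1→4 → N4(back v2 [p])
[31] deliver 4→1 → ∅
[32] deliver 1→2 → N2(prim v2 [p])

no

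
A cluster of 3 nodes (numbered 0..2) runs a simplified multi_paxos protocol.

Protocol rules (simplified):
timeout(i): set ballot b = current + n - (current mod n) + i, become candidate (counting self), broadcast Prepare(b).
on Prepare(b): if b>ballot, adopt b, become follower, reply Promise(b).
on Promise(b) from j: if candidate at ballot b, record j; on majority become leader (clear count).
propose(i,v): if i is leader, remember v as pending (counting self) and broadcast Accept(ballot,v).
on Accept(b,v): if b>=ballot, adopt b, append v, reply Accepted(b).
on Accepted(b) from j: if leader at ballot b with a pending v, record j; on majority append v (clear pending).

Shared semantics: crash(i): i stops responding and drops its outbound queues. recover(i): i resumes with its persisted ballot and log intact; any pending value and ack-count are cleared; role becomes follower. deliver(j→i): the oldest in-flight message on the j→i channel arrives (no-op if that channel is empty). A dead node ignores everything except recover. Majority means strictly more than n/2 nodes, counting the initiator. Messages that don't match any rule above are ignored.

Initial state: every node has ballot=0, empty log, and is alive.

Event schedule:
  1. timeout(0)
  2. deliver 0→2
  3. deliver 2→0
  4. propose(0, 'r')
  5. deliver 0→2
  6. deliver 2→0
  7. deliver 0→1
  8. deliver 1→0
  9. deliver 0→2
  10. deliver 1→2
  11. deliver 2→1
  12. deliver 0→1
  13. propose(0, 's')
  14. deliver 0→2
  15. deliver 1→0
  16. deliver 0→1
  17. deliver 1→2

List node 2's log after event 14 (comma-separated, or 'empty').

1. timeout(0):  <0:cand b3 ->
2. deliver 0→2:  <2:foll b3 ->
3. deliver 2→0:  <0:lead b3 ->
4. propose(0,'r'):  nop
5. deliver 0→2:  <2:foll b3 r>
6. deliver 2→0:  <0:lead b3 r>
7. deliver 0→1:  <1:foll b3 ->
8. deliver 1→0:  nop
9. deliver 0→2:  nop
10. deliver 1→2:  nop
11. deliver 2→1:  nop
12. deliver 0→1:  <1:foll b3 r>
13. propose(0,'s'):  nop
14. deliver 0→2:  <2:foll b3 r,s>

r,s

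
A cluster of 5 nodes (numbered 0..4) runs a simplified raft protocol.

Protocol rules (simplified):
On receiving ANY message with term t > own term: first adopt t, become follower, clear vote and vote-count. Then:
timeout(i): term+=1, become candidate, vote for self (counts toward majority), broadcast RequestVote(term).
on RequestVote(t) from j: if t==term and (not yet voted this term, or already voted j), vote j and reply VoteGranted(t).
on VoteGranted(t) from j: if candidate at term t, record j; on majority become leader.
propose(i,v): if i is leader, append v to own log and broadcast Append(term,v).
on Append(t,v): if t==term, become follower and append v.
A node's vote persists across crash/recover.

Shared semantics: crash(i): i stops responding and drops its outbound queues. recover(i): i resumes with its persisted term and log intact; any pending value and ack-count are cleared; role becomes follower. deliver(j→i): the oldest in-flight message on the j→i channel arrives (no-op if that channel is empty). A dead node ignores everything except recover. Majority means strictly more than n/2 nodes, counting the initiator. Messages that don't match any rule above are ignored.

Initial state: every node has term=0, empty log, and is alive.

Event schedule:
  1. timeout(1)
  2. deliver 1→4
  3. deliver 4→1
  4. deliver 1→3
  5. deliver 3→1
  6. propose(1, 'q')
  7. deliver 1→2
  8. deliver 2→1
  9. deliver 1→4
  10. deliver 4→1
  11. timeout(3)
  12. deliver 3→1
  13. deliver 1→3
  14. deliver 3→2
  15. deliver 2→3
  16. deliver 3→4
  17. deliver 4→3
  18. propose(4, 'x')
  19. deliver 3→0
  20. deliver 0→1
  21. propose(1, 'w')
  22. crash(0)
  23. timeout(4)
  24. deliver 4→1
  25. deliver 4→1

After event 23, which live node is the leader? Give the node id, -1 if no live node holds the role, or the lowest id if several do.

3

after 1 — timeout(1): n1:cand/t1/[-]
after 2 — deliver 1→4: n4:foll/t1/[-]
after 3 — deliver 4→1: ·
after 4 — deliver 1→3: n3:foll/t1/[-]
after 5 — deliver 3→1: n1:lead/t1/[-]
after 6 — propose(1,'q'): n1:lead/t1/[q]
after 7 — deliver 1→2: n2:foll/t1/[-]
after 8 — deliver 2→1: ·
after 9 — deliver 1→4: n4:foll/t1/[q]
after 10 — deliver 4→1: ·
after 11 — timeout(3): n3:cand/t2/[-]
after 12 — deliver 3→1: n1:foll/t2/[q]
after 13 — deliver 1→3: ·
after 14 — deliver 3→2: n2:foll/t2/[-]
after 15 — deliver 2→3: ·
after 16 — deliver 3→4: n4:foll/t2/[q]
after 17 — deliver 4→3: n3:lead/t2/[-]
after 18 — propose(4,'x'): ·
after 19 — deliver 3→0: n0:foll/t2/[-]
after 20 — deliver 0→1: ·
after 21 — propose(1,'w'): ·
after 22 — crash(0): n0:✗foll/t2/[-]
after 23 — timeout(4): n4:cand/t3/[q]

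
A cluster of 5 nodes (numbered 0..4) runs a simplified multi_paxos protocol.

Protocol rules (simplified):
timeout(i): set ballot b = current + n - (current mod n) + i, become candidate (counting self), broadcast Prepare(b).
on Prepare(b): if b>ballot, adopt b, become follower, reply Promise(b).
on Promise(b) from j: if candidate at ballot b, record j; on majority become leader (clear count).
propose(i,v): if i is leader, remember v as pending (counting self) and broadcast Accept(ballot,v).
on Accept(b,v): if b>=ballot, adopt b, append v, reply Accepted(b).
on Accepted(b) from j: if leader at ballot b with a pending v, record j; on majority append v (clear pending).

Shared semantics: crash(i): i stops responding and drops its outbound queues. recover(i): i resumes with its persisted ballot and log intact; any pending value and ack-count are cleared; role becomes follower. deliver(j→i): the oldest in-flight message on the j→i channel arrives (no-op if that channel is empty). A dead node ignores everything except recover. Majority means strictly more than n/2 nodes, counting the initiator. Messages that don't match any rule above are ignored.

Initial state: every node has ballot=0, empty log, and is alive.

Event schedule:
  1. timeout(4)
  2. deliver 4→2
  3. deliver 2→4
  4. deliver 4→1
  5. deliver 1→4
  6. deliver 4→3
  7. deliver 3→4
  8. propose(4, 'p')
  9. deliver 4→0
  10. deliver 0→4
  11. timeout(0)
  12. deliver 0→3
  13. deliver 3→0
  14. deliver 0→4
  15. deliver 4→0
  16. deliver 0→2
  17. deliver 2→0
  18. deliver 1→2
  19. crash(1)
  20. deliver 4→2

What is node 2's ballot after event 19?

10

e1 timeout(4): 4[cand,b=9,-]
e2 deliver 4→2: 2[foll,b=9,-]
e3 deliver 2→4: ·
e4 deliver 4→1: 1[foll,b=9,-]
e5 deliver 1→4: 4[lead,b=9,-]
e6 deliver 4→3: 3[foll,b=9,-]
e7 deliver 3→4: ·
e8 propose(4,'p'): ·
e9 deliver 4→0: 0[foll,b=9,-]
e10 deliver 0→4: ·
e11 timeout(0): 0[cand,b=10,-]
e12 deliver 0→3: 3[foll,b=10,-]
e13 deliver 3→0: ·
e14 deliver 0→4: 4[foll,b=10,-]
e15 deliver 4→0: ·
e16 deliver 0→2: 2[foll,b=10,-]
e17 deliver 2→0: 0[lead,b=10,-]
e18 deliver 1→2: ·
e19 crash(1): 1[✗foll,b=9,-]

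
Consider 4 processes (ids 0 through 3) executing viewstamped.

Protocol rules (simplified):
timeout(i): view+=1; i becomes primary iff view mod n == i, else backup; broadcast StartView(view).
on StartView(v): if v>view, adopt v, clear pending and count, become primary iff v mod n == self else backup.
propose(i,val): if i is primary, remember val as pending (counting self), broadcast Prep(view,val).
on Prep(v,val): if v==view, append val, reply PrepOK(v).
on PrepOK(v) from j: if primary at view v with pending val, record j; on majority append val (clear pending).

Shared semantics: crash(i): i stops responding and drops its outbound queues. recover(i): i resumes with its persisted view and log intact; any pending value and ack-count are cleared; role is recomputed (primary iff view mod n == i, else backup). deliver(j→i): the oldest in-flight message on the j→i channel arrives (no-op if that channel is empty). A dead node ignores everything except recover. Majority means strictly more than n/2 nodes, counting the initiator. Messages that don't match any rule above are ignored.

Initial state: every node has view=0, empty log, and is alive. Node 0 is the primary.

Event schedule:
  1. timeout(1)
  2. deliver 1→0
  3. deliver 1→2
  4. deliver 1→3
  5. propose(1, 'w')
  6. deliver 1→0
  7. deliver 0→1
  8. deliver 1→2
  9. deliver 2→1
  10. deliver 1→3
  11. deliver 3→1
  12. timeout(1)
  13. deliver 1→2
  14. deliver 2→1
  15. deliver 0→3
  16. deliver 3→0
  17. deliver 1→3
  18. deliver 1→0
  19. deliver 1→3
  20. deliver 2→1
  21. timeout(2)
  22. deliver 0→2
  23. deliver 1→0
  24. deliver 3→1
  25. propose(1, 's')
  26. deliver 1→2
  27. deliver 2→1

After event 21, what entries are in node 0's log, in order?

[1] timeout(1) → N1(prim v1 [-])
[2] deliver 1→0 → N0(back v1 [-])
[3] deliver 1→2 → N2(back v1 [-])
[4] deliver 1→3 → N3(back v1 [-])
[5] propose(1,'w') → ∅
[6] deliver 1→0 → N0(back v1 [w])
[7] deliver 0→1 → ∅
[8] deliver 1→2 → N2(back v1 [w])
[9] deliver 2→1 → N1(prim v1 [w])
[10] deliver 1→3 → N3(back v1 [w])
[11] deliver 3→1 → ∅
[12] timeout(1) → N1(back v2 [w])
[13] deliver 1→2 → N2(prim v2 [w])
[14] deliver 2→1 → ∅
[15] deliver 0→3 → ∅
[16] deliver 3→0 → ∅
[17] deliver 1→3 → N3(back v2 [w])
[18] deliver 1→0 → N0(back v2 [w])
[19] deliver 1→3 → ∅
[20] deliver 2→1 → ∅
[21] timeout(2) → N2(back v3 [w])

w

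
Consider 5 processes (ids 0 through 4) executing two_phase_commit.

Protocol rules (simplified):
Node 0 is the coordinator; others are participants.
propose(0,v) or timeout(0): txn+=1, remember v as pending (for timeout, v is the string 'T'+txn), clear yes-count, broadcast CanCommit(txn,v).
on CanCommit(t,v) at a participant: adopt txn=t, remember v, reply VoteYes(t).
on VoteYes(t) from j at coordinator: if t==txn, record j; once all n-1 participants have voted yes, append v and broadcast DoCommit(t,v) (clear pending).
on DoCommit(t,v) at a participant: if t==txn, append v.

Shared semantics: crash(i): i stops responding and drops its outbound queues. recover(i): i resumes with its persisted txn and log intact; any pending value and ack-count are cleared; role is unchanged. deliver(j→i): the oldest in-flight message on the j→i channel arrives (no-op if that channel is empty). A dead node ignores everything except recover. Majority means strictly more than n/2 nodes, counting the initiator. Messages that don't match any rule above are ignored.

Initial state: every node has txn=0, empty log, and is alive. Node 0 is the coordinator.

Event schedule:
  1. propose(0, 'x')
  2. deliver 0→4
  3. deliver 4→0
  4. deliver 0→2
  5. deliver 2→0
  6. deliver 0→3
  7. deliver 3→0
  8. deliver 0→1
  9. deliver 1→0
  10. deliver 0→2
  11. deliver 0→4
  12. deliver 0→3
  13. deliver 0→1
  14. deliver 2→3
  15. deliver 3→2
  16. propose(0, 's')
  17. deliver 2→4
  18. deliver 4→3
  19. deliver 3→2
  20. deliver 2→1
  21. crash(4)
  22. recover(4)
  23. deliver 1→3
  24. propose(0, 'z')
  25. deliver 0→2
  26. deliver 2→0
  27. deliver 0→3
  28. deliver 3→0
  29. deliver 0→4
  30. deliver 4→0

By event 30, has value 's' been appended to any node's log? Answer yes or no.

no

1. propose(0,'x'):  <0:coor t1 ->
2. deliver 0→4:  <4:part t1 ->
3. deliver 4→0:  nop
4. deliver 0→2:  <2:part t1 ->
5. deliver 2→0:  nop
6. deliver 0→3:  <3:part t1 ->
7. deliver 3→0:  nop
8. deliver 0→1:  <1:part t1 ->
9. deliver 1→0:  <0:coor t1 x>
10. deliver 0→2:  <2:part t1 x>
11. deliver 0→4:  <4:part t1 x>
12. deliver 0→3:  <3:part t1 x>
13. deliver 0→1:  <1:part t1 x>
14. deliver 2→3:  nop
15. deliver 3→2:  nop
16. propose(0,'s'):  <0:coor t2 x>
17. deliver 2→4:  nop
18. deliver 4→3:  nop
19. deliver 3→2:  nop
20. deliver 2→1:  nop
21. crash(4):  <4:✗part t1 x>
22. recover(4):  <4:part t1 x>
23. deliver 1→3:  nop
24. propose(0,'z'):  <0:coor t3 x>
25. deliver 0→2:  <2:part t2 x>
26. deliver 2→0:  nop
27. deliver 0→3:  <3:part t2 x>
28. deliver 3→0:  nop
29. deliver 0→4:  <4:part t2 x>
30. deliver 4→0:  nop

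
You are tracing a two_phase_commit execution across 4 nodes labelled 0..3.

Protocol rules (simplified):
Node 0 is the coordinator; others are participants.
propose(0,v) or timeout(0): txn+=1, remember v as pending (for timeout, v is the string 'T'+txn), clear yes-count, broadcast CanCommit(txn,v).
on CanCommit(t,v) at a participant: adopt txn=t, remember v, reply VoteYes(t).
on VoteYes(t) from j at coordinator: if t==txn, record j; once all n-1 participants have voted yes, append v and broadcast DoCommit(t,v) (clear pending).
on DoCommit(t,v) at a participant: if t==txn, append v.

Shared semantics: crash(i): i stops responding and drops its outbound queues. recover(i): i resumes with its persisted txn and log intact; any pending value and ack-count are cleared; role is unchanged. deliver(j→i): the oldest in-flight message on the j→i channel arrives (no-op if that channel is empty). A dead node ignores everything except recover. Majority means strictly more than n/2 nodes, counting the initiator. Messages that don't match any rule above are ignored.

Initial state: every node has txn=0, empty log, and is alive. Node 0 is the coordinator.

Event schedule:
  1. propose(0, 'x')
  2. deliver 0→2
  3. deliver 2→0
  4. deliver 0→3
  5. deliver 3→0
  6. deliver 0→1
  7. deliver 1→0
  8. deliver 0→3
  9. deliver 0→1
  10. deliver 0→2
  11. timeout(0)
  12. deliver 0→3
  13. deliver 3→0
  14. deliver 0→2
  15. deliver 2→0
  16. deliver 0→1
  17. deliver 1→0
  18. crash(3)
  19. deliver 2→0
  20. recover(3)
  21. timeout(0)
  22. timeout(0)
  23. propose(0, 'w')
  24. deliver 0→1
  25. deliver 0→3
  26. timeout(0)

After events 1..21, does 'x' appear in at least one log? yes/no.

yes

1. propose(0,'x'):  <0:coor t1 ->
2. deliver 0→2:  <2:part t1 ->
3. deliver 2→0:  nop
4. deliver 0→3:  <3:part t1 ->
5. deliver 3→0:  nop
6. deliver 0→1:  <1:part t1 ->
7. deliver 1→0:  <0:coor t1 x>
8. deliver 0→3:  <3:part t1 x>
9. deliver 0→1:  <1:part t1 x>
10. deliver 0→2:  <2:part t1 x>
11. timeout(0):  <0:coor t2 x>
12. deliver 0→3:  <3:part t2 x>
13. deliver 3→0:  nop
14. deliver 0→2:  <2:part t2 x>
15. deliver 2→0:  nop
16. deliver 0→1:  <1:part t2 x>
17. deliver 1→0:  <0:coor t2 x,T2>
18. crash(3):  <3:✗part t2 x>
19. deliver 2→0:  nop
20. recover(3):  <3:part t2 x>
21. timeout(0):  <0:coor t3 x,T2>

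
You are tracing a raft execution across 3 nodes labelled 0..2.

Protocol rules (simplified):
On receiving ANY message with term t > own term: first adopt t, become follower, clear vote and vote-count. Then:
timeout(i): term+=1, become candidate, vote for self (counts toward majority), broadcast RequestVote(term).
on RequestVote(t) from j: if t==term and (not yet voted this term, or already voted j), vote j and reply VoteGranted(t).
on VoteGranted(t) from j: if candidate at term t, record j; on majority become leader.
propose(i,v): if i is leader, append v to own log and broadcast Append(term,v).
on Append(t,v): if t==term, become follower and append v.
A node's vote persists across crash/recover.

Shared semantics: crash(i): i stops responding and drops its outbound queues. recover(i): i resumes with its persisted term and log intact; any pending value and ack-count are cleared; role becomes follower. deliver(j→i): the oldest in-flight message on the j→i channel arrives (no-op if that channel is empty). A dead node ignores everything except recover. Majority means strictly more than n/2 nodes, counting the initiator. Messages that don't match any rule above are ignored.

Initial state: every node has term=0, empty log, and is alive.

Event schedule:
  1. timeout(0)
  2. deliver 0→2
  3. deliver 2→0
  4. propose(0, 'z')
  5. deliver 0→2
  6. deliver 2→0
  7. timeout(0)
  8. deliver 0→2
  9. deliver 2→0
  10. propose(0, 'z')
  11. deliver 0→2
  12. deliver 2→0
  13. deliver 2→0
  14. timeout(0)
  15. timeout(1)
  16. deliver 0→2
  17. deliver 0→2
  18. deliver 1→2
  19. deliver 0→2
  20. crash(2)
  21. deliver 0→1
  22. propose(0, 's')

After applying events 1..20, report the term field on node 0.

3

1. timeout(0):  <0:cand t1 ->
2. deliver 0→2:  <2:foll t1 ->
3. deliver 2→0:  <0:lead t1 ->
4. propose(0,'z'):  <0:lead t1 z>
5. deliver 0→2:  <2:foll t1 z>
6. deliver 2→0:  nop
7. timeout(0):  <0:cand t2 z>
8. deliver 0→2:  <2:foll t2 z>
9. deliver 2→0:  <0:lead t2 z>
10. propose(0,'z'):  <0:lead t2 z,z>
11. deliver 0→2:  <2:foll t2 z,z>
12. deliver 2→0:  nop
13. deliver 2→0:  nop
14. timeout(0):  <0:cand t3 z,z>
15. timeout(1):  <1:cand t1 ->
16. deliver 0→2:  <2:foll t3 z,z>
17. deliver 0→2:  nop
18. deliver 1→2:  nop
19. deliver 0→2:  nop
20. crash(2):  <2:✗foll t3 z,z>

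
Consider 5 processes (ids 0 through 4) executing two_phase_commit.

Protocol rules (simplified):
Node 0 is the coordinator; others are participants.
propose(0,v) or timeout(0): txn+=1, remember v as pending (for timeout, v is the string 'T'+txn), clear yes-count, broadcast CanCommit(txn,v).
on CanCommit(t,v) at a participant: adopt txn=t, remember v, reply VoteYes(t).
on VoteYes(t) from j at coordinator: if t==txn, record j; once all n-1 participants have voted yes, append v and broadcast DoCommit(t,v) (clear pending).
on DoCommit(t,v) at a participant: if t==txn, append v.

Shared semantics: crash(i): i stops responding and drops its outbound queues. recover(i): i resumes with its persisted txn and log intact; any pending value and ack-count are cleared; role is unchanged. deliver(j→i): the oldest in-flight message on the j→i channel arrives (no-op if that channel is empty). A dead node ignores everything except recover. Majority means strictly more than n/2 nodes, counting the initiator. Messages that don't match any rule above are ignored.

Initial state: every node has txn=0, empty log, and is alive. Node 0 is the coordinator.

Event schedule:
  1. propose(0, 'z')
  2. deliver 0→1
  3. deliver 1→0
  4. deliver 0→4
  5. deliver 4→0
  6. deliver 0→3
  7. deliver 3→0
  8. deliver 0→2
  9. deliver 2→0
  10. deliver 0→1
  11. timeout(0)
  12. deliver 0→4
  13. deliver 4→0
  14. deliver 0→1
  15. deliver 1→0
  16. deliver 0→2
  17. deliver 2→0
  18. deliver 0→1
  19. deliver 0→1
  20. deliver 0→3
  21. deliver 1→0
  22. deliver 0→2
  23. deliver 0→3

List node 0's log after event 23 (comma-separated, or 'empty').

[1] propose(0,'z') → N0(coor t1 [-])
[2] deliver 0→1 → N1(part t1 [-])
[3] deliver 1→0 → ∅
[4] deliver 0→4 → N4(part t1 [-])
[5] deliver 4→0 → ∅
[6] deliver 0→3 → N3(part t1 [-])
[7] deliver 3→0 → ∅
[8] deliver 0→2 → N2(part t1 [-])
[9] deliver 2→0 → N0(coor t1 [z])
[10] deliver 0→1 → N1(part t1 [z])
[11] timeout(0) → N0(coor t2 [z])
[12] deliver 0→4 → N4(part t1 [z])
[13] deliver 4→0 → ∅
[14] deliver 0→1 → N1(part t2 [z])
[15] deliver 1→0 → ∅
[16] deliver 0→2 → N2(part t1 [z])
[17] deliver 2→0 → ∅
[18] deliver 0→1 → ∅
[19] deliver 0→1 → ∅
[20] deliver 0→3 → N3(part t1 [z])
[21] deliver 1→0 → ∅
[22] deliver 0→2 → N2(part t2 [z])
[23] deliver 0→3 → N3(part t2 [z])

z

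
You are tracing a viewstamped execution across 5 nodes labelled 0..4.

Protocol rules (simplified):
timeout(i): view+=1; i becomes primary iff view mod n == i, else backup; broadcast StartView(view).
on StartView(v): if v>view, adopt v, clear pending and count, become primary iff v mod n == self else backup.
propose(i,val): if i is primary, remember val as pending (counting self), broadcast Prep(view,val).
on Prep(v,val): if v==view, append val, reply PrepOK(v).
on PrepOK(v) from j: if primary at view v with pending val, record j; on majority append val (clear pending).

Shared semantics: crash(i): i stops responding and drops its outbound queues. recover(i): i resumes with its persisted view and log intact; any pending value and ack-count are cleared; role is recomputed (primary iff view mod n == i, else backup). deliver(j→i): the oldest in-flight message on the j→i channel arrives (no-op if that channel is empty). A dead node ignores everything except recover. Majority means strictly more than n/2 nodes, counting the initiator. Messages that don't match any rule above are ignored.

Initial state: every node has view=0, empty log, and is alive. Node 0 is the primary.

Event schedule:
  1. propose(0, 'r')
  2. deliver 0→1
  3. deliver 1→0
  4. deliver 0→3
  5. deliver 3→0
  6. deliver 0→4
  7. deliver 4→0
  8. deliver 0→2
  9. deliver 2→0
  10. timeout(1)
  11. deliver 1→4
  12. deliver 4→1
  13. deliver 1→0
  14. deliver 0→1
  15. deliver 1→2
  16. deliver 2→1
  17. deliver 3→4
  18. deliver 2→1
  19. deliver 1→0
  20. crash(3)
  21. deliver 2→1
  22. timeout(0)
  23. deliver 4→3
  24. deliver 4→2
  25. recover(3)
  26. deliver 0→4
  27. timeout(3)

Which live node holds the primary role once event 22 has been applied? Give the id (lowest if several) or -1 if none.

1. propose(0,'r'):  nop
2. deliver 0→1:  <1:back v0 r>
3. deliver 1→0:  nop
4. deliver 0→3:  <3:back v0 r>
5. deliver 3→0:  <0:prim v0 r>
6. deliver 0→4:  <4:back v0 r>
7. deliver 4→0:  nop
8. deliver 0→2:  <2:back v0 r>
9. deliver 2→0:  nop
10. timeout(1):  <1:prim v1 r>
11. deliver 1→4:  <4:back v1 r>
12. deliver 4→1:  nop
13. deliver 1→0:  <0:back v1 r>
14. deliver 0→1:  nop
15. deliver 1→2:  <2:back v1 r>
16. deliver 2→1:  nop
17. deliver 3→4:  nop
18. deliver 2→1:  nop
19. deliver 1→0:  nop
20. crash(3):  <3:✗back v0 r>
21. deliver 2→1:  nop
22. timeout(0):  <0:back v2 r>

1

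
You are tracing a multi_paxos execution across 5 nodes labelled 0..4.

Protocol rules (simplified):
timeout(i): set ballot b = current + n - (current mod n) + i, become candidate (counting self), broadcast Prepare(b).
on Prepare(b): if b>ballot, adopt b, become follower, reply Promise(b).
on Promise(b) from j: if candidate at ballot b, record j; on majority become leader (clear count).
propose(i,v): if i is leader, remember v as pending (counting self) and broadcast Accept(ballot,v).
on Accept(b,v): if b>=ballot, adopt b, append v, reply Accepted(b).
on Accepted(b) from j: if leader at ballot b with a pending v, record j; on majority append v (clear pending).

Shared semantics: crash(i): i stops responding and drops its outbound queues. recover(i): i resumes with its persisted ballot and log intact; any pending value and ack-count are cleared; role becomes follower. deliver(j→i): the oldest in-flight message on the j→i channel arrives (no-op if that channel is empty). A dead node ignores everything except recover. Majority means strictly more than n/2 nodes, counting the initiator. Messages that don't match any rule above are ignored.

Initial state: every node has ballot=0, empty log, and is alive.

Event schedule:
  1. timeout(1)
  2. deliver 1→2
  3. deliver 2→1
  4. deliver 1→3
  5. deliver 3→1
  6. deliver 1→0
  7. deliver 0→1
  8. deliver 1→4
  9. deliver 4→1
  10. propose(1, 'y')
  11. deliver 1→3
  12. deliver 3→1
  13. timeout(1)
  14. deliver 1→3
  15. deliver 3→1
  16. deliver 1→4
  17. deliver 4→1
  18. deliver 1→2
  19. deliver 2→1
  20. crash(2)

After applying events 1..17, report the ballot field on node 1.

[1] timeout(1) → N1(cand b6 [-])
[2] deliver 1→2 → N2(foll b6 [-])
[3] deliver 2→1 → ∅
[4] deliver 1→3 → N3(foll b6 [-])
[5] deliver 3→1 → N1(lead b6 [-])
[6] deliver 1→0 → N0(foll b6 [-])
[7] deliver 0→1 → ∅
[8] deliver 1→4 → N4(foll b6 [-])
[9] deliver 4→1 → ∅
[10] propose(1,'y') → ∅
[11] deliver 1→3 → N3(foll b6 [y])
[12] deliver 3→1 → ∅
[13] timeout(1) → N1(cand b11 [-])
[14] deliver 1→3 → N3(foll b11 [y])
[15] deliver 3→1 → ∅
[16] deliver 1→4 → N4(foll b6 [y])
[17] deliver 4→1 → ∅

11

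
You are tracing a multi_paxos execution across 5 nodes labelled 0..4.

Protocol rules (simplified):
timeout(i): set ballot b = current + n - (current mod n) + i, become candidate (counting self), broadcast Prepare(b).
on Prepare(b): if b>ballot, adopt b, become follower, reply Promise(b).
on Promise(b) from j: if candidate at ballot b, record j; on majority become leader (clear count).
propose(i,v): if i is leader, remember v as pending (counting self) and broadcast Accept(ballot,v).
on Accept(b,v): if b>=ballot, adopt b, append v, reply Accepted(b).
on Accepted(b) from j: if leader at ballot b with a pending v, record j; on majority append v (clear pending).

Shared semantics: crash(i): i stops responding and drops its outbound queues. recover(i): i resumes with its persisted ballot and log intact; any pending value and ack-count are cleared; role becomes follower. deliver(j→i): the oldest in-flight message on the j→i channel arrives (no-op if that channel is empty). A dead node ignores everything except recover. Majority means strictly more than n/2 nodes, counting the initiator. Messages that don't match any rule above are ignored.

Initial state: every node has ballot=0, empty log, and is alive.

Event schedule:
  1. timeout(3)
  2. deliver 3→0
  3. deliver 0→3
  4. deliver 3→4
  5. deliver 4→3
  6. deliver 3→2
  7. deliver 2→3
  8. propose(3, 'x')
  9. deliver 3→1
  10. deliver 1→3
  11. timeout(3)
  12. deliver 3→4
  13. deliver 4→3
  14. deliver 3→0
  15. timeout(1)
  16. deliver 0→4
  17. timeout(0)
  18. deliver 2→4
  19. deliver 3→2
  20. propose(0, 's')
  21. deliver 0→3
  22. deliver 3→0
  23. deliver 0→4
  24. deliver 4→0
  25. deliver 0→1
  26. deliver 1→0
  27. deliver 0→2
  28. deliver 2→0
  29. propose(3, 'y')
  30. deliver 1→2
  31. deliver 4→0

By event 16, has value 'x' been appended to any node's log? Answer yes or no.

[1] timeout(3) → N3(cand b8 [-])
[2] deliver 3→0 → N0(foll b8 [-])
[3] deliver 0→3 → ∅
[4] deliver 3→4 → N4(foll b8 [-])
[5] deliver 4→3 → N3(lead b8 [-])
[6] deliver 3→2 → N2(foll b8 [-])
[7] deliver 2→3 → ∅
[8] propose(3,'x') → ∅
[9] deliver 3→1 → N1(foll b8 [-])
[10] deliver 1→3 → ∅
[11] timeout(3) → N3(cand b13 [-])
[12] deliver 3→4 → N4(foll b8 [x])
[13] deliver 4→3 → ∅
[14] deliver 3→0 → N0(foll b8 [x])
[15] timeout(1) → N1(cand b11 [-])
[16] deliver 0→4 → ∅

yes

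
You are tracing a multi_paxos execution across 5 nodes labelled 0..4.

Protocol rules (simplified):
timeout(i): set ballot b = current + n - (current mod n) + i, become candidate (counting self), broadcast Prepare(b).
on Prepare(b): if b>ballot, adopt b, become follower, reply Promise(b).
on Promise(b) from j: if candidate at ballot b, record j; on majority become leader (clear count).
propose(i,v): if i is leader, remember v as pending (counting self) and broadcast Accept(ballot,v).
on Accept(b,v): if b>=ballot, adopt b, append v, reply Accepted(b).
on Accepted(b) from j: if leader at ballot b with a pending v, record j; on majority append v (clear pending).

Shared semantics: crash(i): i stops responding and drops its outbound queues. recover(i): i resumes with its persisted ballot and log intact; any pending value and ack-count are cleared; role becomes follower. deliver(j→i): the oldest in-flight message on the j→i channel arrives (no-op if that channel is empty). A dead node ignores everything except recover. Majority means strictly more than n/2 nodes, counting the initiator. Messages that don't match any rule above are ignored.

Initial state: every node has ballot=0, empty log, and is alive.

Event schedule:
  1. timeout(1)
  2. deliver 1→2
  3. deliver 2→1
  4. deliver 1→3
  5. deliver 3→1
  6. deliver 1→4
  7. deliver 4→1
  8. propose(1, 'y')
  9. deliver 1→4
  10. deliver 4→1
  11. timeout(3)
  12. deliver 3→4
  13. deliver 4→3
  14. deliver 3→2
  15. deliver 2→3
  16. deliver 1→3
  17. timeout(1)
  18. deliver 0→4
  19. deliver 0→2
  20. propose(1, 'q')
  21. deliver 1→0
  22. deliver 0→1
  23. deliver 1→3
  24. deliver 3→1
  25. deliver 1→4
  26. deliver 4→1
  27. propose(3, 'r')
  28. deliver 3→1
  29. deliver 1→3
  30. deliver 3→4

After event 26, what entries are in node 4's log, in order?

y

step 1 timeout(1): 1={cand,b=6,log=-}
step 2 deliver 1→2: 2={foll,b=6,log=-}
step 3 deliver 2→1: —
step 4 deliver 1→3: 3={foll,b=6,log=-}
step 5 deliver 3→1: 1={lead,b=6,log=-}
step 6 deliver 1→4: 4={foll,b=6,log=-}
step 7 deliver 4→1: —
step 8 propose(1,'y'): —
step 9 deliver 1→4: 4={foll,b=6,log=y}
step 10 deliver 4→1: —
step 11 timeout(3): 3={cand,b=13,log=-}
step 12 deliver 3→4: 4={foll,b=13,log=y}
step 13 deliver 4→3: —
step 14 deliver 3→2: 2={foll,b=13,log=-}
step 15 deliver 2→3: 3={lead,b=13,log=-}
step 16 deliver 1→3: —
step 17 timeout(1): 1={cand,b=11,log=-}
step 18 deliver 0→4: —
step 19 deliver 0→2: —
step 20 propose(1,'q'): —
step 21 deliver 1→0: 0={foll,b=6,log=-}
step 22 deliver 0→1: —
step 23 deliver 1→3: —
step 24 deliver 3→1: 1={foll,b=13,log=-}
step 25 deliver 1→4: —
step 26 deliver 4→1: —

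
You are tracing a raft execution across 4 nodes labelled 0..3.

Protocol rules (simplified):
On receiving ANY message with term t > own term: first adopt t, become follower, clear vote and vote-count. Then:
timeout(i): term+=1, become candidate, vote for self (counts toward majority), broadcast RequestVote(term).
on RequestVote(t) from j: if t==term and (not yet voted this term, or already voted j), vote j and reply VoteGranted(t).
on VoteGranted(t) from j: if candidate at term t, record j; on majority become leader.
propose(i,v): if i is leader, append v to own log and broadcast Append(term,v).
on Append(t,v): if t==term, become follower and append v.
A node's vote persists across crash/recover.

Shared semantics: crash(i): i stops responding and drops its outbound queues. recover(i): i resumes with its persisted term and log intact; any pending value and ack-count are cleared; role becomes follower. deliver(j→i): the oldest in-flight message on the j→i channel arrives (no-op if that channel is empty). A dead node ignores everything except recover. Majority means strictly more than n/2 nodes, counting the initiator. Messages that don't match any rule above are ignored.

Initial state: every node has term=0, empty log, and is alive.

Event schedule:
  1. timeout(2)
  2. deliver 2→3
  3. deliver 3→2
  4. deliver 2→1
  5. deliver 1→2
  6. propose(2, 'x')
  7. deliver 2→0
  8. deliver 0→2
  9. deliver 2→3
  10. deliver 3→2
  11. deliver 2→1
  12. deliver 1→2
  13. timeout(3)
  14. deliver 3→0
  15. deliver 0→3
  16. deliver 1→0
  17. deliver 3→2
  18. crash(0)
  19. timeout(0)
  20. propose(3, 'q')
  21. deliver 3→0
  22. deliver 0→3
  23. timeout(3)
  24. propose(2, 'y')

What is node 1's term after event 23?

after 1 — timeout(2): n2:cand/t1/[-]
after 2 — deliver 2→3: n3:foll/t1/[-]
after 3 — deliver 3→2: ·
after 4 — deliver 2→1: n1:foll/t1/[-]
after 5 — deliver 1→2: n2:lead/t1/[-]
after 6 — propose(2,'x'): n2:lead/t1/[x]
after 7 — deliver 2→0: n0:foll/t1/[-]
after 8 — deliver 0→2: ·
after 9 — deliver 2→3: n3:foll/t1/[x]
after 10 — deliver 3→2: ·
after 11 — deliver 2→1: n1:foll/t1/[x]
after 12 — deliver 1→2: ·
after 13 — timeout(3): n3:cand/t2/[x]
after 14 — deliver 3→0: n0:foll/t2/[-]
after 15 — deliver 0→3: ·
after 16 — deliver 1→0: ·
after 17 — deliver 3→2: n2:foll/t2/[x]
after 18 — crash(0): n0:✗foll/t2/[-]
after 19 — timeout(0): ·
after 20 — propose(3,'q'): ·
after 21 — deliver 3→0: ·
after 22 — deliver 0→3: ·
after 23 — timeout(3): n3:cand/t3/[x]

1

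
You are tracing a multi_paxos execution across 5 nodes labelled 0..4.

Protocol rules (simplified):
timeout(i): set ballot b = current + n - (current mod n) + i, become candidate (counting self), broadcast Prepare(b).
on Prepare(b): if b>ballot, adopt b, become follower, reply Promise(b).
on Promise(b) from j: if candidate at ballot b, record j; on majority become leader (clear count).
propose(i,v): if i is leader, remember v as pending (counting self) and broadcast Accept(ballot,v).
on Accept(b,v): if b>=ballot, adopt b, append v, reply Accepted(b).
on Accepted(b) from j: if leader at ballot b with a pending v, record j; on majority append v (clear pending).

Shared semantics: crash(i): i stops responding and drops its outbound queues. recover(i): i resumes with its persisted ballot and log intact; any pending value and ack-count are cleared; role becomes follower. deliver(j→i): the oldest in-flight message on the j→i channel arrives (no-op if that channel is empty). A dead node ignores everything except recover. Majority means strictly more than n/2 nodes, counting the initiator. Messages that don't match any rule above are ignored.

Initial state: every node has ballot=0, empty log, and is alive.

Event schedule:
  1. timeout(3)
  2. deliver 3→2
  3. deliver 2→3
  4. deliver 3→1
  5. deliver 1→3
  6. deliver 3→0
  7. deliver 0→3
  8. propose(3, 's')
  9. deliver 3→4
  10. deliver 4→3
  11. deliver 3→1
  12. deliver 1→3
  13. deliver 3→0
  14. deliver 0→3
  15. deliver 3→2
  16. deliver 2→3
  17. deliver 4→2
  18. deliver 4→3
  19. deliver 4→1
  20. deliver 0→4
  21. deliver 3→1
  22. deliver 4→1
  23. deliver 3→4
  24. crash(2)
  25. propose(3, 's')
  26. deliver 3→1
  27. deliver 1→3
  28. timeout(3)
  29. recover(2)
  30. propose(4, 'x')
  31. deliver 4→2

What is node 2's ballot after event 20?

1. timeout(3):  <3:cand b8 ->
2. deliver 3→2:  <2:foll b8 ->
3. deliver 2→3:  nop
4. deliver 3→1:  <1:foll b8 ->
5. deliver 1→3:  <3:lead b8 ->
6. deliver 3→0:  <0:foll b8 ->
7. deliver 0→3:  nop
8. propose(3,'s'):  nop
9. deliver 3→4:  <4:foll b8 ->
10. deliver 4→3:  nop
11. deliver 3→1:  <1:foll b8 s>
12. deliver 1→3:  nop
13. deliver 3→0:  <0:foll b8 s>
14. deliver 0→3:  <3:lead b8 s>
15. deliver 3→2:  <2:foll b8 s>
16. deliver 2→3:  nop
17. deliver 4→2:  nop
18. deliver 4→3:  nop
19. deliver 4→1:  nop
20. deliver 0→4:  nop

8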